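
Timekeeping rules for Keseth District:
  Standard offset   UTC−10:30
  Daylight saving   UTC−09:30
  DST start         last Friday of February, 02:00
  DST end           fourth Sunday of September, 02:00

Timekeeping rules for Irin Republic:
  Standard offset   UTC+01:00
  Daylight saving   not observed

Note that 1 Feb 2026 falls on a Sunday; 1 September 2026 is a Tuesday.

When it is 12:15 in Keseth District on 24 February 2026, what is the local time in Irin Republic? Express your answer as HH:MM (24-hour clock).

1 February 2026 is a Sunday, so Fridays fall on 6, 13, 20, 27; the last is February 27.
1 September 2026 is a Tuesday, so the first Sunday is September 6 and the fourth is September 27.
24 February 2026 does not fall between 27 February and 27 September, so daylight saving is not in effect and Keseth District is at UTC−10:30.
12:15 Keseth District + 10h30m = 22:45 UTC.
Irin Republic has no daylight saving, so its offset is UTC+01:00 year-round.
22:45 UTC + 1h = 23:45 Irin Republic.

23:45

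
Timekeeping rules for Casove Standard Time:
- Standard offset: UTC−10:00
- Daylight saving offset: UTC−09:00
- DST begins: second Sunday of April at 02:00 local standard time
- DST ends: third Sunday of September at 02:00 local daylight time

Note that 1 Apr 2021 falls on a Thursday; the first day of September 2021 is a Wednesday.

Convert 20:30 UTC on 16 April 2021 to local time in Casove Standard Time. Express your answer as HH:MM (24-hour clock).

11:30

1 April 2021 is a Thursday, so the first Sunday is April 4 and the second is April 11.
1 September 2021 is a Wednesday, so the first Sunday is September 5 and the third is September 19.
At the standard offset (UTC−10:00), 20:30 UTC − 10h = 10:30 Casove Standard Time standard time.
The standard-time date in Casove Standard Time, 16 April 2021, lies within the daylight-saving period (11 April – 19 September), so Casove Standard Time is on daylight time, UTC−09:00.
20:30 UTC − 9h = 11:30 local.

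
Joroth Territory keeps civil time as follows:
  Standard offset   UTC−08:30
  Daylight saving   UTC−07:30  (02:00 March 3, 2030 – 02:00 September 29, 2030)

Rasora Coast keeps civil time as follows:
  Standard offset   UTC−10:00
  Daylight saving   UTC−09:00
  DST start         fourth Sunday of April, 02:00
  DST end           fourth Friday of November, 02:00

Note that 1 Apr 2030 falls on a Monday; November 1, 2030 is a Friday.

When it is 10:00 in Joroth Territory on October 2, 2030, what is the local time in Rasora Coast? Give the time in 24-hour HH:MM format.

09:30

Daylight saving runs 3 March – 29 September; October 2, 2030 is outside that window, so Joroth Territory is on standard time at UTC−08:30.
10:00 Joroth Territory + 8h30m = 18:30 UTC.
1 April 2030 is a Monday, so the first Sunday is April 7 and the fourth is April 28.
1 November 2030 is a Friday, so the first Friday is November 1 and the fourth is November 22.
At the standard offset (UTC−10:00), 18:30 UTC − 10h = 08:30 Rasora Coast standard time.
Daylight saving runs 28 April – 22 November; the standard-time date in Rasora Coast, October 2, 2030, is inside that window, so Rasora Coast is at UTC−09:00.
18:30 UTC − 9h = 09:30 Rasora Coast.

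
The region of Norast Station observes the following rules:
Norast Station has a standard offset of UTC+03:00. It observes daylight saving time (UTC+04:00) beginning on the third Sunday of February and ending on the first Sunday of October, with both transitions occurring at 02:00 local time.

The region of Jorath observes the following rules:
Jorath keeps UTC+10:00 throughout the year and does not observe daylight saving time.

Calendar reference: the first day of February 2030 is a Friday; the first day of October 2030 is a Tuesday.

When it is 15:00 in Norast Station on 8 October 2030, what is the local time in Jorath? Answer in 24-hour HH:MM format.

1 February 2030 is a Friday, so the first Sunday is February 3 and the third is February 17.
1 October 2030 is a Tuesday, so the first Sunday is October 6.
8 October 2030 does not fall between 17 February and 6 October, so daylight saving is not in effect and Norast Station is at UTC+03:00.
15:00 Norast Station − 3h = 12:00 UTC.
Jorath has no daylight saving, so its offset is UTC+10:00 year-round.
12:00 UTC + 10h = 22:00 Jorath.

22:00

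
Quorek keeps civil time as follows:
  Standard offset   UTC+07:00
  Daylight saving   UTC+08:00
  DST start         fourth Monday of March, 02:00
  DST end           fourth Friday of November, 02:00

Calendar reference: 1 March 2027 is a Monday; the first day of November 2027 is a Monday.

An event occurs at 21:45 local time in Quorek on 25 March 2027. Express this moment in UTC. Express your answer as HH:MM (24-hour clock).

1 March 2027 is a Monday, so the first Monday is March 1 and the fourth is March 22.
1 November 2027 is a Monday, so the first Friday is November 5 and the fourth is November 26.
25 March 2027 lies within the daylight-saving period (22 March – 26 November), so Quorek is on daylight time, UTC+08:00.
21:45 local − 8h = 13:45 UTC.

13:45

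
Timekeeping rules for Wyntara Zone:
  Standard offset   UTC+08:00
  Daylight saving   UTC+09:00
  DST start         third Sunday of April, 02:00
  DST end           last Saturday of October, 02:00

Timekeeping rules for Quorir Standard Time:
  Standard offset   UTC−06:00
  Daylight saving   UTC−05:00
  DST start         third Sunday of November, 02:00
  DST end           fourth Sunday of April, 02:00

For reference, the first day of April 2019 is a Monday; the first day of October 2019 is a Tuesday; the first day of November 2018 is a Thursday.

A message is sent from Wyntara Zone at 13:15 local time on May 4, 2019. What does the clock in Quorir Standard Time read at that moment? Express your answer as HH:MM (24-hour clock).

1 April 2019 is a Monday, so the first Sunday is April 7 and the third is April 21.
1 October 2019 is a Tuesday, so Saturdays fall on 5, 12, 19, 26; the last is October 26.
Daylight saving runs 21 April – 26 October; May 4, 2019 is inside that window, so Wyntara Zone is at UTC+09:00.
13:15 Wyntara Zone − 9h = 04:15 UTC.
1 November 2018 is a Thursday, so the first Sunday is November 4 and the third is November 18.
1 April 2019 is a Monday, so the first Sunday is April 7 and the fourth is April 28.
At the standard offset (UTC−06:00), 04:15 UTC − 6h = 22:15 Quorir Standard Time standard time (rolling into the previous day, 3 May 2019).
The standard-time date in Quorir Standard Time, May 3, 2019, does not fall between 18 November 2018 and 28 April 2019, so daylight saving is not in effect and Quorir Standard Time is at UTC−06:00.
04:15 UTC − 6h = 22:15 Quorir Standard Time (rolling into the previous day, 3 May 2019).

22:15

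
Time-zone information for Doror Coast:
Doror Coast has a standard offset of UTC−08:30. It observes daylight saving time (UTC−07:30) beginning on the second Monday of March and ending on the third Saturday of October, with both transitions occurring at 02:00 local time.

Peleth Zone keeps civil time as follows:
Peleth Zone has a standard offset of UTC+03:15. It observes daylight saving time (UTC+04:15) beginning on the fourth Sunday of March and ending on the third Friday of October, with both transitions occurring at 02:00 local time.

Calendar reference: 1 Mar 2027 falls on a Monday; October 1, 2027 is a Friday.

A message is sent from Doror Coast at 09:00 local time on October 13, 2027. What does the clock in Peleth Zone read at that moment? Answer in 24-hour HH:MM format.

1 March 2027 is a Monday, so the first Monday is March 1 and the second is March 8.
1 October 2027 is a Friday, so the first Saturday is October 2 and the third is October 16.
October 13, 2027 lies within the daylight-saving period (8 March – 16 October), so Doror Coast is on daylight time, UTC−07:30.
09:00 Doror Coast + 7h30m = 16:30 UTC.
1 March 2027 is a Monday, so the first Sunday is March 7 and the fourth is March 28.
1 October 2027 is a Friday, so the first Friday is October 1 and the third is October 15.
At the standard offset (UTC+03:15), 16:30 UTC + 3h15m = 19:45 Peleth Zone standard time.
Daylight saving runs 28 March – 15 October; the standard-time date in Peleth Zone, October 13, 2027, is inside that window, so Peleth Zone is at UTC+04:15.
16:30 UTC + 4h15m = 20:45 Peleth Zone.

20:45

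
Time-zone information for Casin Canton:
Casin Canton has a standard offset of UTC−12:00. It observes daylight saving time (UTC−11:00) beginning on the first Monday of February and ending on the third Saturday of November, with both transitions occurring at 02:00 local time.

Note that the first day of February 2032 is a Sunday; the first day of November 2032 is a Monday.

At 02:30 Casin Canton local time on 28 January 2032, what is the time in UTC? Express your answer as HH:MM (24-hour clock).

14:30

1 February 2032 is a Sunday, so the first Monday is February 2.
1 November 2032 is a Monday, so the first Saturday is November 6 and the third is November 20.
28 January 2032 is outside the daylight-saving period (2 February – 20 November), so Casin Canton is on standard time, UTC−12:00.
02:30 local + 12h = 14:30 UTC.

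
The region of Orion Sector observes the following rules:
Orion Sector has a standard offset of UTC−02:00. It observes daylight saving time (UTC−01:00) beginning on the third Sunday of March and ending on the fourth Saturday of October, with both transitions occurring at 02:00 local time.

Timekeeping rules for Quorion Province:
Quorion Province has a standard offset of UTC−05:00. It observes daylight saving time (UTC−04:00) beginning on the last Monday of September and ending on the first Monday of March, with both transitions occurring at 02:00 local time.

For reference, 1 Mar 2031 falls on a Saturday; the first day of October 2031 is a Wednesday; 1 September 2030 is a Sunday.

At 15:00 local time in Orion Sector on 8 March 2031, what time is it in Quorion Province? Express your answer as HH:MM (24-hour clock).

1 March 2031 is a Saturday, so the first Sunday is March 2 and the third is March 16.
1 October 2031 is a Wednesday, so the first Saturday is October 4 and the fourth is October 25.
8 March 2031 is outside the daylight-saving period (16 March – 25 October), so Orion Sector is on standard time, UTC−02:00.
15:00 Orion Sector + 2h = 17:00 UTC.
1 September 2030 is a Sunday, so Mondays fall on 2, 9, 16, 23, 30; the last is September 30.
1 March 2031 is a Saturday, so the first Monday is March 3.
At the standard offset (UTC−05:00), 17:00 UTC − 5h = 12:00 Quorion Province standard time.
Daylight saving runs 30 September 2030 – 3 March 2031; the standard-time date in Quorion Province, 8 March 2031, is outside that window, so Quorion Province is on standard time at UTC−05:00.
17:00 UTC − 5h = 12:00 Quorion Province.

12:00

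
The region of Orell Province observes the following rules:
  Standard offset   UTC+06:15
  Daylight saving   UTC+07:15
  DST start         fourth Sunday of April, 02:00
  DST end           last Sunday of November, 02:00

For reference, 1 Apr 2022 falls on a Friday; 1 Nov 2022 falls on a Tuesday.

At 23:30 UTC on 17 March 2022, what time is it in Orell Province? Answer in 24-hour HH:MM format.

05:45

1 April 2022 is a Friday, so the first Sunday is April 3 and the fourth is April 24.
1 November 2022 is a Tuesday, so Sundays fall on 6, 13, 20, 27; the last is November 27.
At the standard offset (UTC+06:15), 23:30 UTC + 6h15m = 05:45 Orell Province standard time (rolling into the next day, 18 March 2022).
The standard-time date in Orell Province, 18 March 2022, does not fall between 24 April and 27 November, so daylight saving is not in effect and Orell Province is at UTC+06:15.
23:30 UTC + 6h15m = 05:45 local (rolling into the next day, 18 March 2022).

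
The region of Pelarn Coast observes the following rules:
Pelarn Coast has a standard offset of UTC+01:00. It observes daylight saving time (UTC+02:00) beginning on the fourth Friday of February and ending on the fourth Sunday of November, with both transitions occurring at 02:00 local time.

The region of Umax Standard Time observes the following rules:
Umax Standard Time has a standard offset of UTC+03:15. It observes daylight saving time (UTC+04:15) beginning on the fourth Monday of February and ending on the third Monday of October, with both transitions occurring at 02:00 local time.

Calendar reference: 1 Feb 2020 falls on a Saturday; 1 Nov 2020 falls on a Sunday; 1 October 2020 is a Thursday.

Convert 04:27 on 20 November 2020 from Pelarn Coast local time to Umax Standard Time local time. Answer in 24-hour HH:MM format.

05:42

1 February 2020 is a Saturday, so the first Friday is February 7 and the fourth is February 28.
1 November 2020 is a Sunday, so the first Sunday is November 1 and the fourth is November 22.
20 November 2020 lies within the daylight-saving period (28 February – 22 November), so Pelarn Coast is on daylight time, UTC+02:00.
04:27 Pelarn Coast − 2h = 02:27 UTC.
1 February 2020 is a Saturday, so the first Monday is February 3 and the fourth is February 24.
1 October 2020 is a Thursday, so the first Monday is October 5 and the third is October 19.
At the standard offset (UTC+03:15), 02:27 UTC + 3h15m = 05:42 Umax Standard Time standard time.
The standard-time date in Umax Standard Time, 20 November 2020, is outside the daylight-saving period (24 February – 19 October), so Umax Standard Time is on standard time, UTC+03:15.
02:27 UTC + 3h15m = 05:42 Umax Standard Time.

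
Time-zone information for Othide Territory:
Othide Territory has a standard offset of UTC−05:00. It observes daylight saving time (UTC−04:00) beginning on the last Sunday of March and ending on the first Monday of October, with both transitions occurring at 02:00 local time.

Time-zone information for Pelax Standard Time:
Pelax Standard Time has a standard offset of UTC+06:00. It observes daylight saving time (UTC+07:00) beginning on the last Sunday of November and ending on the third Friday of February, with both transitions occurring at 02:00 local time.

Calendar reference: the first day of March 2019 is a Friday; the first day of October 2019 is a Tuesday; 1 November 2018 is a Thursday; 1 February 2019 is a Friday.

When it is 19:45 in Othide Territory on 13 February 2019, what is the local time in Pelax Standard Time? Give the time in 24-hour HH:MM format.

1 March 2019 is a Friday, so Sundays fall on 3, 10, 17, 24, 31; the last is March 31.
1 October 2019 is a Tuesday, so the first Monday is October 7.
Daylight saving runs 31 March – 7 October; 13 February 2019 is outside that window, so Othide Territory is on standard time at UTC−05:00.
19:45 Othide Territory + 5h = 00:45 UTC (rolling into the next day, 14 February 2019).
1 November 2018 is a Thursday, so Sundays fall on 4, 11, 18, 25; the last is November 25.
1 February 2019 is a Friday, so the first Friday is February 1 and the third is February 15.
At the standard offset (UTC+06:00), 00:45 UTC + 6h = 06:45 Pelax Standard Time standard time.
The standard-time date in Pelax Standard Time, 14 February 2019, falls between 25 November 2018 and 15 February 2019, so daylight saving is in effect and Pelax Standard Time is at UTC+07:00.
00:45 UTC + 7h = 07:45 Pelax Standard Time.

07:45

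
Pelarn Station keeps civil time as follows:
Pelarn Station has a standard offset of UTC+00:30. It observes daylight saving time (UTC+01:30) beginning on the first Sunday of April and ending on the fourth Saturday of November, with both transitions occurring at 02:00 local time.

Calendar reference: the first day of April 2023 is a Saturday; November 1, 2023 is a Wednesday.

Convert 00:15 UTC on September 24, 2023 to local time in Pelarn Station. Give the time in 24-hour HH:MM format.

01:45

1 April 2023 is a Saturday, so the first Sunday is April 2.
1 November 2023 is a Wednesday, so the first Saturday is November 4 and the fourth is November 25.
At the standard offset (UTC+00:30), 00:15 UTC + 0h30m = 00:45 Pelarn Station standard time.
The standard-time date in Pelarn Station, September 24, 2023, lies within the daylight-saving period (2 April – 25 November), so Pelarn Station is on daylight time, UTC+01:30.
00:15 UTC + 1h30m = 01:45 local.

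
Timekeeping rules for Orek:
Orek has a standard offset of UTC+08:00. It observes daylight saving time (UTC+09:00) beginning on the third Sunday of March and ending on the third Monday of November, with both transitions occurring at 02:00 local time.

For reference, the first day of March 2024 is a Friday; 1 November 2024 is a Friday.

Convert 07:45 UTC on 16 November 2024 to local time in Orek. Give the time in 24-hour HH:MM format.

16:45

1 March 2024 is a Friday, so the first Sunday is March 3 and the third is March 17.
1 November 2024 is a Friday, so the first Monday is November 4 and the third is November 18.
At the standard offset (UTC+08:00), 07:45 UTC + 8h = 15:45 Orek standard time.
The standard-time date in Orek, 16 November 2024, falls between 17 March and 18 November, so daylight saving is in effect and Orek is at UTC+09:00.
07:45 UTC + 9h = 16:45 local.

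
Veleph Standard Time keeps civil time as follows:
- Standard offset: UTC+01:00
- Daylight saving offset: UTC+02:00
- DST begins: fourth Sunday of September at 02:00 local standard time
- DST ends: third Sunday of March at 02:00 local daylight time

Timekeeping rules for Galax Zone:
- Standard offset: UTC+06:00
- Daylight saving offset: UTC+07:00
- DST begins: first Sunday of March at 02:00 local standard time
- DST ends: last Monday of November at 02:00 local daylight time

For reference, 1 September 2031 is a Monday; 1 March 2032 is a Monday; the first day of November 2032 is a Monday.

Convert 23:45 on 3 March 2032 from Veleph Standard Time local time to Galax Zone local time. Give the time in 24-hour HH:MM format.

03:45

1 September 2031 is a Monday, so the first Sunday is September 7 and the fourth is September 28.
1 March 2032 is a Monday, so the first Sunday is March 7 and the third is March 21.
3 March 2032 lies within the daylight-saving period (28 September 2031 – 21 March 2032), so Veleph Standard Time is on daylight time, UTC+02:00.
23:45 Veleph Standard Time − 2h = 21:45 UTC.
1 March 2032 is a Monday, so the first Sunday is March 7.
1 November 2032 is a Monday, so Mondays fall on 1, 8, 15, 22, 29; the last is November 29.
At the standard offset (UTC+06:00), 21:45 UTC + 6h = 03:45 Galax Zone standard time (rolling into the next day, 4 March 2032).
The standard-time date in Galax Zone, 4 March 2032, is outside the daylight-saving period (7 March – 29 November), so Galax Zone is on standard time, UTC+06:00.
21:45 UTC + 6h = 03:45 Galax Zone (rolling into the next day, 4 March 2032).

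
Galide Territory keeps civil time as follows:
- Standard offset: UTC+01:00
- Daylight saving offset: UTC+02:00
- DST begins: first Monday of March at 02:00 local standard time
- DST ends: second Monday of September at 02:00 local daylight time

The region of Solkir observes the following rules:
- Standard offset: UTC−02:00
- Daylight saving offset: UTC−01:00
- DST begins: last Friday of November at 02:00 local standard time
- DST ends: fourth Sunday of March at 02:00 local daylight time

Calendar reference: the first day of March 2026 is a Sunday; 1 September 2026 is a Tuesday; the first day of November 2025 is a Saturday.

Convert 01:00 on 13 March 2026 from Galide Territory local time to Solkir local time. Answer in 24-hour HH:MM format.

22:00

1 March 2026 is a Sunday, so the first Monday is March 2.
1 September 2026 is a Tuesday, so the first Monday is September 7 and the second is September 14.
Daylight saving runs 2 March – 14 September; 13 March 2026 is inside that window, so Galide Territory is at UTC+02:00.
01:00 Galide Territory − 2h = 23:00 UTC (rolling into the previous day, 12 March 2026).
1 November 2025 is a Saturday, so Fridays fall on 7, 14, 21, 28; the last is November 28.
1 March 2026 is a Sunday, so the first Sunday is March 1 and the fourth is March 22.
At the standard offset (UTC−02:00), 23:00 UTC − 2h = 21:00 Solkir standard time.
The standard-time date in Solkir, 12 March 2026, falls between 28 November 2025 and 22 March 2026, so daylight saving is in effect and Solkir is at UTC−01:00.
23:00 UTC − 1h = 22:00 Solkir.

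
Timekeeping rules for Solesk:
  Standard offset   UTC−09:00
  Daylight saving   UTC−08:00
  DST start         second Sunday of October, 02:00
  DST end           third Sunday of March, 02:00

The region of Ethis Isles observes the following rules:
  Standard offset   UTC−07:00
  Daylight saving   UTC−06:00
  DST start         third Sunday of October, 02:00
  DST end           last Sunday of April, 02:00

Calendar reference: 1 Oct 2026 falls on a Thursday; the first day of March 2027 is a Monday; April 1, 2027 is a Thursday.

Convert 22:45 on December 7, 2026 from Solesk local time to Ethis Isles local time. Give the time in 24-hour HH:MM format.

1 October 2026 is a Thursday, so the first Sunday is October 4 and the second is October 11.
1 March 2027 is a Monday, so the first Sunday is March 7 and the third is March 21.
December 7, 2026 falls between 11 October 2026 and 21 March 2027, so daylight saving is in effect and Solesk is at UTC−08:00.
22:45 Solesk + 8h = 06:45 UTC (rolling into the next day, 8 December 2026).
1 October 2026 is a Thursday, so the first Sunday is October 4 and the third is October 18.
1 April 2027 is a Thursday, so Sundays fall on 4, 11, 18, 25; the last is April 25.
At the standard offset (UTC−07:00), 06:45 UTC − 7h = 23:45 Ethis Isles standard time (rolling into the previous day, 7 December 2026).
The standard-time date in Ethis Isles, December 7, 2026, lies within the daylight-saving period (18 October 2026 – 25 April 2027), so Ethis Isles is on daylight time, UTC−06:00.
06:45 UTC − 6h = 00:45 Ethis Isles.

00:45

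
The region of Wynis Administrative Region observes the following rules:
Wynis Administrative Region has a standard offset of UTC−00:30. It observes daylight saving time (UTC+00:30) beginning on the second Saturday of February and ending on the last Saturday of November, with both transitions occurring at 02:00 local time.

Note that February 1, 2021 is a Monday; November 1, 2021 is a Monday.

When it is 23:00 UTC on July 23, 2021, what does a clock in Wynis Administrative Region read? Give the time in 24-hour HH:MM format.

23:30

1 February 2021 is a Monday, so the first Saturday is February 6 and the second is February 13.
1 November 2021 is a Monday, so Saturdays fall on 6, 13, 20, 27; the last is November 27.
At the standard offset (UTC−00:30), 23:00 UTC − 0h30m = 22:30 Wynis Administrative Region standard time.
The standard-time date in Wynis Administrative Region, July 23, 2021, falls between 13 February and 27 November, so daylight saving is in effect and Wynis Administrative Region is at UTC+00:30.
23:00 UTC + 0h30m = 23:30 local.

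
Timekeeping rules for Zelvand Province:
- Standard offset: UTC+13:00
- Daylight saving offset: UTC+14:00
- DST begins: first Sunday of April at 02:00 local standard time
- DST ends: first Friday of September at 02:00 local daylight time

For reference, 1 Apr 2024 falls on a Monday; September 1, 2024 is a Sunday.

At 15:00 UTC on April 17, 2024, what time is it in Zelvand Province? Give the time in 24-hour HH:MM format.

1 April 2024 is a Monday, so the first Sunday is April 7.
1 September 2024 is a Sunday, so the first Friday is September 6.
At the standard offset (UTC+13:00), 15:00 UTC + 13h = 04:00 Zelvand Province standard time (rolling into the next day, 18 April 2024).
Daylight saving runs 7 April – 6 September; the standard-time date in Zelvand Province, April 18, 2024, is inside that window, so Zelvand Province is at UTC+14:00.
15:00 UTC + 14h = 05:00 local (rolling into the next day, 18 April 2024).

05:00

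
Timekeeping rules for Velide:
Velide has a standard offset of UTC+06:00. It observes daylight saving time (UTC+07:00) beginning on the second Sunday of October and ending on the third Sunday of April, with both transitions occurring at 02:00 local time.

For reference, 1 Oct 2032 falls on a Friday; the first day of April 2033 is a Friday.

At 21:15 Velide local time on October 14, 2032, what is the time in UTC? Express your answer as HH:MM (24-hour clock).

1 October 2032 is a Friday, so the first Sunday is October 3 and the second is October 10.
1 April 2033 is a Friday, so the first Sunday is April 3 and the third is April 17.
Daylight saving runs 10 October 2032 – 17 April 2033; October 14, 2032 is inside that window, so Velide is at UTC+07:00.
21:15 local − 7h = 14:15 UTC.

14:15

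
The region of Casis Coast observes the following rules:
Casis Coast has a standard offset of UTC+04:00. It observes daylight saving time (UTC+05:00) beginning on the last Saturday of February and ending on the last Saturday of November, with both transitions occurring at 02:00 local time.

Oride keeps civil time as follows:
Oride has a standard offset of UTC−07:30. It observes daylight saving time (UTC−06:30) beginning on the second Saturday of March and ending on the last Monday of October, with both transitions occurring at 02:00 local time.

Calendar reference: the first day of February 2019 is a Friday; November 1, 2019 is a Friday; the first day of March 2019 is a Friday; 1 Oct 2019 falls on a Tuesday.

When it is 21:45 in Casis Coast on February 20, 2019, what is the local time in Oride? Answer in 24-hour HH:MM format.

10:15

1 February 2019 is a Friday, so Saturdays fall on 2, 9, 16, 23; the last is February 23.
1 November 2019 is a Friday, so Saturdays fall on 2, 9, 16, 23, 30; the last is November 30.
February 20, 2019 is outside the daylight-saving period (23 February – 30 November), so Casis Coast is on standard time, UTC+04:00.
21:45 Casis Coast − 4h = 17:45 UTC.
1 March 2019 is a Friday, so the first Saturday is March 2 and the second is March 9.
1 October 2019 is a Tuesday, so Mondays fall on 7, 14, 21, 28; the last is October 28.
At the standard offset (UTC−07:30), 17:45 UTC − 7h30m = 10:15 Oride standard time.
Daylight saving runs 9 March – 28 October; the standard-time date in Oride, February 20, 2019, is outside that window, so Oride is on standard time at UTC−07:30.
17:45 UTC − 7h30m = 10:15 Oride.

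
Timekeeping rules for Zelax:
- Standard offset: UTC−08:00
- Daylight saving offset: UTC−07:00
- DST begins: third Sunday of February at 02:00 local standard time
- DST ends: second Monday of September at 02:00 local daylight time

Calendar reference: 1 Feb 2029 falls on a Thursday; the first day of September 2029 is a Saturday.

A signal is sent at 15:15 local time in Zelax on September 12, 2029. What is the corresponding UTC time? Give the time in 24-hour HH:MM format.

23:15

1 February 2029 is a Thursday, so the first Sunday is February 4 and the third is February 18.
1 September 2029 is a Saturday, so the first Monday is September 3 and the second is September 10.
September 12, 2029 is outside the daylight-saving period (18 February – 10 September), so Zelax is on standard time, UTC−08:00.
15:15 local + 8h = 23:15 UTC.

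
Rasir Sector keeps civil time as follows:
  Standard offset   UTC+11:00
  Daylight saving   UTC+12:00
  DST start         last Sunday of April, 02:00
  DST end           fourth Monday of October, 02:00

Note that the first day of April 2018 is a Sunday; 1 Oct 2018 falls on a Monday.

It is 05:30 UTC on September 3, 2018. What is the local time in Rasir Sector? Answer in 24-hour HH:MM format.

1 April 2018 is a Sunday, so Sundays fall on 1, 8, 15, 22, 29; the last is April 29.
1 October 2018 is a Monday, so the first Monday is October 1 and the fourth is October 22.
At the standard offset (UTC+11:00), 05:30 UTC + 11h = 16:30 Rasir Sector standard time.
The standard-time date in Rasir Sector, September 3, 2018, lies within the daylight-saving period (29 April – 22 October), so Rasir Sector is on daylight time, UTC+12:00.
05:30 UTC + 12h = 17:30 local.

17:30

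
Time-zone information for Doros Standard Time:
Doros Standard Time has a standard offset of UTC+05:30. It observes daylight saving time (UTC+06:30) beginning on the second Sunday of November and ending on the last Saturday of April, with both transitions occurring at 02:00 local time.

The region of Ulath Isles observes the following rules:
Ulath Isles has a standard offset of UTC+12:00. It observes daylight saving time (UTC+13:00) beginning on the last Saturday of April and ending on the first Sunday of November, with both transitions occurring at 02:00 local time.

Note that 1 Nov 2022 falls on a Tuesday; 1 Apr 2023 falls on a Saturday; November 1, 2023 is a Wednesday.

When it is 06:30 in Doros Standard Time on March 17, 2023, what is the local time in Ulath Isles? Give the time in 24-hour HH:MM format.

12:00

1 November 2022 is a Tuesday, so the first Sunday is November 6 and the second is November 13.
1 April 2023 is a Saturday, so Saturdays fall on 1, 8, 15, 22, 29; the last is April 29.
Daylight saving runs 13 November 2022 – 29 April 2023; March 17, 2023 is inside that window, so Doros Standard Time is at UTC+06:30.
06:30 Doros Standard Time − 6h30m = 00:00 UTC.
1 April 2023 is a Saturday, so Saturdays fall on 1, 8, 15, 22, 29; the last is April 29.
1 November 2023 is a Wednesday, so the first Sunday is November 5.
At the standard offset (UTC+12:00), 00:00 UTC + 12h = 12:00 Ulath Isles standard time.
Daylight saving runs 29 April – 5 November; the standard-time date in Ulath Isles, March 17, 2023, is outside that window, so Ulath Isles is on standard time at UTC+12:00.
00:00 UTC + 12h = 12:00 Ulath Isles.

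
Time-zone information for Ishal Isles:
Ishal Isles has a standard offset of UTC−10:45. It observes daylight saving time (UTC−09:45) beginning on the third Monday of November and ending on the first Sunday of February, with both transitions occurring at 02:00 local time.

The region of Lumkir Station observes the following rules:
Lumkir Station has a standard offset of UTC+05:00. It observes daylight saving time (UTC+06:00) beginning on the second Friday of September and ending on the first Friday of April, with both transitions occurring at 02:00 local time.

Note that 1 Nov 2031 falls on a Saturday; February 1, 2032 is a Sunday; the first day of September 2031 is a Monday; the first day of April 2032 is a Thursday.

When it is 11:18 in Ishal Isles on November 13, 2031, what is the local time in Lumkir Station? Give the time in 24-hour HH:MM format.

04:03

1 November 2031 is a Saturday, so the first Monday is November 3 and the third is November 17.
1 February 2032 is a Sunday, so the first Sunday is February 1.
Daylight saving runs 17 November 2031 – 1 February 2032; November 13, 2031 is outside that window, so Ishal Isles is on standard time at UTC−10:45.
11:18 Ishal Isles + 10h45m = 22:03 UTC.
1 September 2031 is a Monday, so the first Friday is September 5 and the second is September 12.
1 April 2032 is a Thursday, so the first Friday is April 2.
At the standard offset (UTC+05:00), 22:03 UTC + 5h = 03:03 Lumkir Station standard time (rolling into the next day, 14 November 2031).
Daylight saving runs 12 September 2031 – 2 April 2032; the standard-time date in Lumkir Station, November 14, 2031, is inside that window, so Lumkir Station is at UTC+06:00.
22:03 UTC + 6h = 04:03 Lumkir Station (rolling into the next day, 14 November 2031).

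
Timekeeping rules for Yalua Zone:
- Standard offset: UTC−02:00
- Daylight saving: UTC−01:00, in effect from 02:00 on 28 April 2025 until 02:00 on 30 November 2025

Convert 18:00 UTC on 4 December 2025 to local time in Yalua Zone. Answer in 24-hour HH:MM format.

At the standard offset (UTC−02:00), 18:00 UTC − 2h = 16:00 Yalua Zone standard time.
The standard-time date in Yalua Zone, 4 December 2025, is outside the daylight-saving period (28 April – 30 November), so Yalua Zone is on standard time, UTC−02:00.
18:00 UTC − 2h = 16:00 local.

16:00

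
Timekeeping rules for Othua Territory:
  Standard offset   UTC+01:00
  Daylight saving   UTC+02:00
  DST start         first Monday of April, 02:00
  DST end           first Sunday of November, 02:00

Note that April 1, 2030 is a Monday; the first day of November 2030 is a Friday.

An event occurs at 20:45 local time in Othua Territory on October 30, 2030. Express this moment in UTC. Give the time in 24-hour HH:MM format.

1 April 2030 is a Monday, so the first Monday is April 1.
1 November 2030 is a Friday, so the first Sunday is November 3.
October 30, 2030 lies within the daylight-saving period (1 April – 3 November), so Othua Territory is on daylight time, UTC+02:00.
20:45 local − 2h = 18:45 UTC.

18:45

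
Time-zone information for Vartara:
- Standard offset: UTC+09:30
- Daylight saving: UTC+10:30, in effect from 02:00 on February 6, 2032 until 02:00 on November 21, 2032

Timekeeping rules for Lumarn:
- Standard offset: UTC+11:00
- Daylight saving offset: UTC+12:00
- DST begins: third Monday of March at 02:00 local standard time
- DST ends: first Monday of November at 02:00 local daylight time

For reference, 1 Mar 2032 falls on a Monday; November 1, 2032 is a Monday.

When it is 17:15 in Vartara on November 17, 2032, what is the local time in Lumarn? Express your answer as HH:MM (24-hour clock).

17:45

November 17, 2032 lies within the daylight-saving period (6 February – 21 November), so Vartara is on daylight time, UTC+10:30.
17:15 Vartara − 10h30m = 06:45 UTC.
1 March 2032 is a Monday, so the first Monday is March 1 and the third is March 15.
1 November 2032 is a Monday, so the first Monday is November 1.
At the standard offset (UTC+11:00), 06:45 UTC + 11h = 17:45 Lumarn standard time.
The standard-time date in Lumarn, November 17, 2032, is outside the daylight-saving period (15 March – 1 November), so Lumarn is on standard time, UTC+11:00.
06:45 UTC + 11h = 17:45 Lumarn.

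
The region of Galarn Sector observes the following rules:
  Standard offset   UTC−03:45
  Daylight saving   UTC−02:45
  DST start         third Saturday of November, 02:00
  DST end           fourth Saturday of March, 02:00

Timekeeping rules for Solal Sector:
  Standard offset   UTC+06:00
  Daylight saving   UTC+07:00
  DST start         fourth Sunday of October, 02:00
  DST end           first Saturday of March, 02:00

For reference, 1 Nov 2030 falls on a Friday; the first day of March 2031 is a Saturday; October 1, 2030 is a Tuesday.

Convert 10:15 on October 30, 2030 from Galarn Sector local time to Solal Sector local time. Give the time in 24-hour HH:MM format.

21:00

1 November 2030 is a Friday, so the first Saturday is November 2 and the third is November 16.
1 March 2031 is a Saturday, so the first Saturday is March 1 and the fourth is March 22.
Daylight saving runs 16 November 2030 – 22 March 2031; October 30, 2030 is outside that window, so Galarn Sector is on standard time at UTC−03:45.
10:15 Galarn Sector + 3h45m = 14:00 UTC.
1 October 2030 is a Tuesday, so the first Sunday is October 6 and the fourth is October 27.
1 March 2031 is a Saturday, so the first Saturday is March 1.
At the standard offset (UTC+06:00), 14:00 UTC + 6h = 20:00 Solal Sector standard time.
Daylight saving runs 27 October 2030 – 1 March 2031; the standard-time date in Solal Sector, October 30, 2030, is inside that window, so Solal Sector is at UTC+07:00.
14:00 UTC + 7h = 21:00 Solal Sector.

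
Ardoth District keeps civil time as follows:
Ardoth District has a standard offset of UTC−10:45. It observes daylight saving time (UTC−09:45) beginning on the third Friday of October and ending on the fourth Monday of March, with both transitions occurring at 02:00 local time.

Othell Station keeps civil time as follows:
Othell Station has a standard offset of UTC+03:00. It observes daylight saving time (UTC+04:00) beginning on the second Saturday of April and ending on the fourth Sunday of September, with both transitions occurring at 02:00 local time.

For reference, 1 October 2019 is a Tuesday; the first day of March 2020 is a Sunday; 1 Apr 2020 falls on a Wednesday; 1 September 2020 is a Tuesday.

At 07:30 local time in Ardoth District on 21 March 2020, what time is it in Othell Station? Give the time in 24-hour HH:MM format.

1 October 2019 is a Tuesday, so the first Friday is October 4 and the third is October 18.
1 March 2020 is a Sunday, so the first Monday is March 2 and the fourth is March 23.
Daylight saving runs 18 October 2019 – 23 March 2020; 21 March 2020 is inside that window, so Ardoth District is at UTC−09:45.
07:30 Ardoth District + 9h45m = 17:15 UTC.
1 April 2020 is a Wednesday, so the first Saturday is April 4 and the second is April 11.
1 September 2020 is a Tuesday, so the first Sunday is September 6 and the fourth is September 27.
At the standard offset (UTC+03:00), 17:15 UTC + 3h = 20:15 Othell Station standard time.
The standard-time date in Othell Station, 21 March 2020, does not fall between 11 April and 27 September, so daylight saving is not in effect and Othell Station is at UTC+03:00.
17:15 UTC + 3h = 20:15 Othell Station.

20:15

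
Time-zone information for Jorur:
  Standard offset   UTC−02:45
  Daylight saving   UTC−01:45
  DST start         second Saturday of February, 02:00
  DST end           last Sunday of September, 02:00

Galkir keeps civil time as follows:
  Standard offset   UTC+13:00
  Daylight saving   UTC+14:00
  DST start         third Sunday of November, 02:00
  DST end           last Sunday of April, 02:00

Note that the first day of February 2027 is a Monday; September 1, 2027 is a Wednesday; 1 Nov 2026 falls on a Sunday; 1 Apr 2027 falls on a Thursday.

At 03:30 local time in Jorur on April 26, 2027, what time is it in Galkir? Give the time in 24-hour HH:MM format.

18:15

1 February 2027 is a Monday, so the first Saturday is February 6 and the second is February 13.
1 September 2027 is a Wednesday, so Sundays fall on 5, 12, 19, 26; the last is September 26.
April 26, 2027 falls between 13 February and 26 September, so daylight saving is in effect and Jorur is at UTC−01:45.
03:30 Jorur + 1h45m = 05:15 UTC.
1 November 2026 is a Sunday, so the first Sunday is November 1 and the third is November 15.
1 April 2027 is a Thursday, so Sundays fall on 4, 11, 18, 25; the last is April 25.
At the standard offset (UTC+13:00), 05:15 UTC + 13h = 18:15 Galkir standard time.
The standard-time date in Galkir, April 26, 2027, is outside the daylight-saving period (15 November 2026 – 25 April 2027), so Galkir is on standard time, UTC+13:00.
05:15 UTC + 13h = 18:15 Galkir.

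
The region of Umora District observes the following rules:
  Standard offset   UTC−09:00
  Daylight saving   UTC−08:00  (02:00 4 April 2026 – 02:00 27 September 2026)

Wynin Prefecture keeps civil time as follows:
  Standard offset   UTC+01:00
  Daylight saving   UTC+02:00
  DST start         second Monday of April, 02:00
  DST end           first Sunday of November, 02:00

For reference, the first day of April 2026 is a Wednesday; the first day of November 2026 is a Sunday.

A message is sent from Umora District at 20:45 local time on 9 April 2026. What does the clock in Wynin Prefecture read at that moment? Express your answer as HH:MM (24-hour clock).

05:45

9 April 2026 lies within the daylight-saving period (4 April – 27 September), so Umora District is on daylight time, UTC−08:00.
20:45 Umora District + 8h = 04:45 UTC (rolling into the next day, 10 April 2026).
1 April 2026 is a Wednesday, so the first Monday is April 6 and the second is April 13.
1 November 2026 is a Sunday, so the first Sunday is November 1.
At the standard offset (UTC+01:00), 04:45 UTC + 1h = 05:45 Wynin Prefecture standard time.
The standard-time date in Wynin Prefecture, 10 April 2026, is outside the daylight-saving period (13 April – 1 November), so Wynin Prefecture is on standard time, UTC+01:00.
04:45 UTC + 1h = 05:45 Wynin Prefecture.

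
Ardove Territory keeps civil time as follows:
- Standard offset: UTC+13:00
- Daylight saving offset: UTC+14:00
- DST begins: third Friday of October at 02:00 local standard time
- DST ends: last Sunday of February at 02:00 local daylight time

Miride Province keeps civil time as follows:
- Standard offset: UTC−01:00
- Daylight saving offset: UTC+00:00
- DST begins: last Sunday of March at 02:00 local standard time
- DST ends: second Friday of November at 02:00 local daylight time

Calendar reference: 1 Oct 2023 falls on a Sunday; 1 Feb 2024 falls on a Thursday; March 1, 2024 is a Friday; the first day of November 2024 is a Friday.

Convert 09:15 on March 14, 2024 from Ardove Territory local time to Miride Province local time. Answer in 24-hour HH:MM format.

19:15

1 October 2023 is a Sunday, so the first Friday is October 6 and the third is October 20.
1 February 2024 is a Thursday, so Sundays fall on 4, 11, 18, 25; the last is February 25.
March 14, 2024 does not fall between 20 October 2023 and 25 February 2024, so daylight saving is not in effect and Ardove Territory is at UTC+13:00.
09:15 Ardove Territory − 13h = 20:15 UTC (rolling into the previous day, 13 March 2024).
1 March 2024 is a Friday, so Sundays fall on 3, 10, 17, 24, 31; the last is March 31.
1 November 2024 is a Friday, so the first Friday is November 1 and the second is November 8.
At the standard offset (UTC−01:00), 20:15 UTC − 1h = 19:15 Miride Province standard time.
The standard-time date in Miride Province, March 13, 2024, does not fall between 31 March and 8 November, so daylight saving is not in effect and Miride Province is at UTC−01:00.
20:15 UTC − 1h = 19:15 Miride Province.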